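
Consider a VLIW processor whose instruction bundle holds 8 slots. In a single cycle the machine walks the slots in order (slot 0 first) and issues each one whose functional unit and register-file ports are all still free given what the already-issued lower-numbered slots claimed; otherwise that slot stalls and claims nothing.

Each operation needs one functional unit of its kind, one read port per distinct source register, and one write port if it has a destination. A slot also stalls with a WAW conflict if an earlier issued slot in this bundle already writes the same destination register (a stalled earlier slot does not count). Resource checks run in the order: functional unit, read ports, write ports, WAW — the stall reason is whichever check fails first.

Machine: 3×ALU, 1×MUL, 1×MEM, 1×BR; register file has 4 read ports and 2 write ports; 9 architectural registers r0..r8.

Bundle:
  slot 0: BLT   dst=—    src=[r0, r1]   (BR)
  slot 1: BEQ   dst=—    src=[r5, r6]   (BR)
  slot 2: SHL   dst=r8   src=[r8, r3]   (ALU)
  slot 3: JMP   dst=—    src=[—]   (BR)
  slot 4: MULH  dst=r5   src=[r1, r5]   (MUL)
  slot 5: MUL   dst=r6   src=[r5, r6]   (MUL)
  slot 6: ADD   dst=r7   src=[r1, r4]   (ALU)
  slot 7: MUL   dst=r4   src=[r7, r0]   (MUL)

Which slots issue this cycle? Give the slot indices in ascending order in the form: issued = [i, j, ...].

slot 0 (BR): ISSUE — free A3,Mu1,Ld1,B0 rp2 wp2
slot 1 (BR): stall FU — free A3,Mu1,Ld1,B0 rp2 wp2
slot 2 (ALU): ISSUE — free A2,Mu1,Ld1,B0 rp0 wp1
slot 3 (BR): stall FU — free A2,Mu1,Ld1,B0 rp0 wp1
slot 4 (MUL): stall RD_PORT — free A2,Mu1,Ld1,B0 rp0 wp1
slot 5 (MUL): stall RD_PORT — free A2,Mu1,Ld1,B0 rp0 wp1
slot 6 (ALU): stall RD_PORT — free A2,Mu1,Ld1,B0 rp0 wp1
slot 7 (MUL): stall RD_PORT — free A2,Mu1,Ld1,B0 rp0 wp1

issued = [0, 2]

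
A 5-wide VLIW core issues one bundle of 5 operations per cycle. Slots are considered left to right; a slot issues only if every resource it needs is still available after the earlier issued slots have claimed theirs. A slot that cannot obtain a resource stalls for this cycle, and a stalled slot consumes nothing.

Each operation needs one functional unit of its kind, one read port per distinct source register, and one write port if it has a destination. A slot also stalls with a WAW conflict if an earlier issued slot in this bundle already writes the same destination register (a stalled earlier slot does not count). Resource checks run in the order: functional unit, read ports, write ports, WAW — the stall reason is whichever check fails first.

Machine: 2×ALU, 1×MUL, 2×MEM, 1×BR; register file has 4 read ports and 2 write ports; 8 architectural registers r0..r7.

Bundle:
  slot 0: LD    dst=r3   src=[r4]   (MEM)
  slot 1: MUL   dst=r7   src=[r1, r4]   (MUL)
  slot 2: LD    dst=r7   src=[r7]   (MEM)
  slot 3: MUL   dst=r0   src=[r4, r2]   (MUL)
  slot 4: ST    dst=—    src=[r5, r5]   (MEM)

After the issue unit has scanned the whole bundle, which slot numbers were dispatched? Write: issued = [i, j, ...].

issued = [0, 1, 4]

#0 MEM src=r4 dispatched  <A:2 Mu:1 Ld:1 B:1 rd:3 wr:1>
#1 MUL src=r1,r4 dispatched  <A:2 Mu:0 Ld:1 B:1 rd:1 wr:0>
#2 MEM src=r7 held:WR_PORT  <A:2 Mu:0 Ld:1 B:1 rd:1 wr:0>
#3 MUL src=r4,r2 held:FU  <A:2 Mu:0 Ld:1 B:1 rd:1 wr:0>
#4 MEM src=r5,r5 dispatched  <A:2 Mu:0 Ld:0 B:1 rd:0 wr:0>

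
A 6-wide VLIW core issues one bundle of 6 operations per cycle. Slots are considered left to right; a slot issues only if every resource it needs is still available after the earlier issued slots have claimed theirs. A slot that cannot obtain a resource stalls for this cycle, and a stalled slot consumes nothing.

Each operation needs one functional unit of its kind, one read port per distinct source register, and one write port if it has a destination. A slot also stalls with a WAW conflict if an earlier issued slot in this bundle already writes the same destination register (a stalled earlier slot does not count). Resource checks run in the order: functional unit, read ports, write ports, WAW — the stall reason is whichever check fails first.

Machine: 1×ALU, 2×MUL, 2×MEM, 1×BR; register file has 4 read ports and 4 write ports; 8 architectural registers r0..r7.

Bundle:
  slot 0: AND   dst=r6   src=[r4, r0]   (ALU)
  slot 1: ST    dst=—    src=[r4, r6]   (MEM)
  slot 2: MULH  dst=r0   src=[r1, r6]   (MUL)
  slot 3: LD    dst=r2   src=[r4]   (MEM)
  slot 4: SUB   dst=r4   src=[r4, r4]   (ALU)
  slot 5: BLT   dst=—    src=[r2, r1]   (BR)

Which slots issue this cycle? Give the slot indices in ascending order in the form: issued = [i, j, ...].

slot 0 (ALU): ISSUE — free A0,Mu2,Ld2,B1 rp2 wp3
slot 1 (MEM): ISSUE — free A0,Mu2,Ld1,B1 rp0 wp3
slot 2 (MUL): stall RD_PORT — free A0,Mu2,Ld1,B1 rp0 wp3
slot 3 (MEM): stall RD_PORT — free A0,Mu2,Ld1,B1 rp0 wp3
slot 4 (ALU): stall FU — free A0,Mu2,Ld1,B1 rp0 wp3
slot 5 (BR): stall RD_PORT — free A0,Mu2,Ld1,B1 rp0 wp3

issued = [0, 1]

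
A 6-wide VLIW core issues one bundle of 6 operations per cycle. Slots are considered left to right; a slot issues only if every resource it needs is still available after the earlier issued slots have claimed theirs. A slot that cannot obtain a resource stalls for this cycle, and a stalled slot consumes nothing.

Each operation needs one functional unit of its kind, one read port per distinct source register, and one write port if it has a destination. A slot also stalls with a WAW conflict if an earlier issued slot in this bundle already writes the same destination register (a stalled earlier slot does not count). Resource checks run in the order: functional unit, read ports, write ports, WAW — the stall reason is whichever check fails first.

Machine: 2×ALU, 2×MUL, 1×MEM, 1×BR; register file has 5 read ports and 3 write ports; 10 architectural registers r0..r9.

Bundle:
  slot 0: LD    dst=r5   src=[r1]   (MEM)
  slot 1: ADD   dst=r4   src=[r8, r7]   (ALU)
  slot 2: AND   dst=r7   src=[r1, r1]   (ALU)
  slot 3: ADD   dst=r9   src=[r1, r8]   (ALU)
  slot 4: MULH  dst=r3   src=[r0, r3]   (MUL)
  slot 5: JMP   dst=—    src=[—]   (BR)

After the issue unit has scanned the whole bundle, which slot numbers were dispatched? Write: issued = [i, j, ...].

issued = [0, 1, 2, 5]

slot 0 (MEM): ISSUE — free A2,Mu2,Ld0,B1 rp4 wp2
slot 1 (ALU): ISSUE — free A1,Mu2,Ld0,B1 rp2 wp1
slot 2 (ALU): ISSUE — free A0,Mu2,Ld0,B1 rp1 wp0
slot 3 (ALU): stall FU — free A0,Mu2,Ld0,B1 rp1 wp0
slot 4 (MUL): stall RD_PORT — free A0,Mu2,Ld0,B1 rp1 wp0
slot 5 (BR): ISSUE — free A0,Mu2,Ld0,B0 rp1 wp0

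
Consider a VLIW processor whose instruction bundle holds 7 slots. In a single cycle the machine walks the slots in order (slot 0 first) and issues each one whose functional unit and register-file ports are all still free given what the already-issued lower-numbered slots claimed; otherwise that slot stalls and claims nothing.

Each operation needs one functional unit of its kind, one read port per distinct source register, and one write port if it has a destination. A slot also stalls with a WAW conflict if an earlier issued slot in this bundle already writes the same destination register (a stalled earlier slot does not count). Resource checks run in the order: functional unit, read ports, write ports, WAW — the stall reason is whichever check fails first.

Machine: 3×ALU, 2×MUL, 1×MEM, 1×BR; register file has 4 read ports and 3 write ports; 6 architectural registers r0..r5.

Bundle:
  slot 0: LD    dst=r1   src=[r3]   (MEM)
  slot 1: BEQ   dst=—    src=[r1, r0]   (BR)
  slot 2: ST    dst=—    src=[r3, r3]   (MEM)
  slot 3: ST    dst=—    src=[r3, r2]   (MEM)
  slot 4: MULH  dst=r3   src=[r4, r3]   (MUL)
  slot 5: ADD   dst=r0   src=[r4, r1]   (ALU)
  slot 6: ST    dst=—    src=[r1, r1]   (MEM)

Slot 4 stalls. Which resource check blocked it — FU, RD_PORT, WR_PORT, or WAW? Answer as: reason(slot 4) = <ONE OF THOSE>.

reason(slot 4) = RD_PORT

slot 0 (MEM): ISSUE — free A3,Mu2,Ld0,B1 rp3 wp2
slot 1 (BR): ISSUE — free A3,Mu2,Ld0,B0 rp1 wp2
slot 2 (MEM): stall FU — free A3,Mu2,Ld0,B0 rp1 wp2
slot 3 (MEM): stall FU — free A3,Mu2,Ld0,B0 rp1 wp2
slot 4 (MUL): stall RD_PORT — free A3,Mu2,Ld0,B0 rp1 wp2
slot 5 (ALU): stall RD_PORT — free A3,Mu2,Ld0,B0 rp1 wp2
slot 6 (MEM): stall FU — free A3,Mu2,Ld0,B0 rp1 wp2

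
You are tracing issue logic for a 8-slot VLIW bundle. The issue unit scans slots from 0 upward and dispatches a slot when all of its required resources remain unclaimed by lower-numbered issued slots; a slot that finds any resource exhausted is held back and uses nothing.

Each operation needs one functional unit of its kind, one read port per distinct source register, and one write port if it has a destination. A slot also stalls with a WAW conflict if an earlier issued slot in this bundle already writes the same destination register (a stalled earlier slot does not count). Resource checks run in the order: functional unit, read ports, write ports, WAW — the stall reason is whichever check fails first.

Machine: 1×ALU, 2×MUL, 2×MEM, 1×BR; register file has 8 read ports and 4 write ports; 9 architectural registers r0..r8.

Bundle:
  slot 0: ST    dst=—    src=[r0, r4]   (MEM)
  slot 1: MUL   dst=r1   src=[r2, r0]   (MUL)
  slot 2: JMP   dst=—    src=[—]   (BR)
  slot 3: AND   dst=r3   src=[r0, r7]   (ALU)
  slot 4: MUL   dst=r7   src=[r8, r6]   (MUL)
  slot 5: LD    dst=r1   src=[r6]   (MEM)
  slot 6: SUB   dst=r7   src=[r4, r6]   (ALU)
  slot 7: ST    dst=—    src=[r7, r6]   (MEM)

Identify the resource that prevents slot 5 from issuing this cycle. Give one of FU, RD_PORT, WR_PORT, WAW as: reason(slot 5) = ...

slot 0 (MEM): ISSUE — free A1,Mu2,Ld1,B1 rp6 wp4
slot 1 (MUL): ISSUE — free A1,Mu1,Ld1,B1 rp4 wp3
slot 2 (BR): ISSUE — free A1,Mu1,Ld1,B0 rp4 wp3
slot 3 (ALU): ISSUE — free A0,Mu1,Ld1,B0 rp2 wp2
slot 4 (MUL): ISSUE — free A0,Mu0,Ld1,B0 rp0 wp1
slot 5 (MEM): stall RD_PORT — free A0,Mu0,Ld1,B0 rp0 wp1
slot 6 (ALU): stall FU — free A0,Mu0,Ld1,B0 rp0 wp1
slot 7 (MEM): stall RD_PORT — free A0,Mu0,Ld1,B0 rp0 wp1

reason(slot 5) = RD_PORT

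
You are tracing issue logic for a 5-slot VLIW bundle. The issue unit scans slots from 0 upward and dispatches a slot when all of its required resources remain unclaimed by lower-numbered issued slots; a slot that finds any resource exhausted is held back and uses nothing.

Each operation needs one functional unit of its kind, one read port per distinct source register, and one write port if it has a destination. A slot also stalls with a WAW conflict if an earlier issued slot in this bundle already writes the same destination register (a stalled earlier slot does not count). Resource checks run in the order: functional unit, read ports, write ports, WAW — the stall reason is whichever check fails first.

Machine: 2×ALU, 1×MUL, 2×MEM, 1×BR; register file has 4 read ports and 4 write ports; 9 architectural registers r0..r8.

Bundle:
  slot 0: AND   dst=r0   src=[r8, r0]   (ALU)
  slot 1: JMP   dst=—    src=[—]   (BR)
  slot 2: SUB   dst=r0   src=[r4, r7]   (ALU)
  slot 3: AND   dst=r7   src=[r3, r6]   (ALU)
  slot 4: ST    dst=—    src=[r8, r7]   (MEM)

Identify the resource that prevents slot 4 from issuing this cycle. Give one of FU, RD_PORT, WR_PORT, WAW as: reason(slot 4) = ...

slot 0 (ALU): ISSUE — free A1,Mu1,Ld2,B1 rp2 wp3
slot 1 (BR): ISSUE — free A1,Mu1,Ld2,B0 rp2 wp3
slot 2 (ALU): stall WAW — free A1,Mu1,Ld2,B0 rp2 wp3
slot 3 (ALU): ISSUE — free A0,Mu1,Ld2,B0 rp0 wp2
slot 4 (MEM): stall RD_PORT — free A0,Mu1,Ld2,B0 rp0 wp2

reason(slot 4) = RD_PORT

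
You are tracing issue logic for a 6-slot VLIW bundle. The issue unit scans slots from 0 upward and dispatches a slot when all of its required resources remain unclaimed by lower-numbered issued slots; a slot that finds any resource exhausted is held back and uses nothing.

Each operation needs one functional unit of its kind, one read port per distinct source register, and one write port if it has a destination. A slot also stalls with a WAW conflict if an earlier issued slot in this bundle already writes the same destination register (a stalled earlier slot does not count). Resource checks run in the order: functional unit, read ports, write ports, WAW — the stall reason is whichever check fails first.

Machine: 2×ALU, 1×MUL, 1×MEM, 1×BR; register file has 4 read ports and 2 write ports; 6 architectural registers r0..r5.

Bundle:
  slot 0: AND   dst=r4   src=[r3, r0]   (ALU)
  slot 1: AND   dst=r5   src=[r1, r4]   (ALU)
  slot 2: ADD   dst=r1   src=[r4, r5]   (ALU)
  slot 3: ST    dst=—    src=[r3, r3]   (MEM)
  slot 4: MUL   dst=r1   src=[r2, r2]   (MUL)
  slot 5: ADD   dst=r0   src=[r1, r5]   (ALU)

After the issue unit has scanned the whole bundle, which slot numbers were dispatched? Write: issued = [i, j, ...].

issued = [0, 1]

(0) want 1×ALU +2rd +1wr — yes → AL1|MU1|ME1|BR1|rd2|wr1
(1) want 1×ALU +2rd +1wr — yes → AL0|MU1|ME1|BR1|rd0|wr0
(2) want 1×ALU +2rd +1wr — FU → AL0|MU1|ME1|BR1|rd0|wr0
(3) want 1×MEM +1rd +0wr — RD_PORT → AL0|MU1|ME1|BR1|rd0|wr0
(4) want 1×MUL +1rd +1wr — RD_PORT → AL0|MU1|ME1|BR1|rd0|wr0
(5) want 1×ALU +2rd +1wr — FU → AL0|MU1|ME1|BR1|rd0|wr0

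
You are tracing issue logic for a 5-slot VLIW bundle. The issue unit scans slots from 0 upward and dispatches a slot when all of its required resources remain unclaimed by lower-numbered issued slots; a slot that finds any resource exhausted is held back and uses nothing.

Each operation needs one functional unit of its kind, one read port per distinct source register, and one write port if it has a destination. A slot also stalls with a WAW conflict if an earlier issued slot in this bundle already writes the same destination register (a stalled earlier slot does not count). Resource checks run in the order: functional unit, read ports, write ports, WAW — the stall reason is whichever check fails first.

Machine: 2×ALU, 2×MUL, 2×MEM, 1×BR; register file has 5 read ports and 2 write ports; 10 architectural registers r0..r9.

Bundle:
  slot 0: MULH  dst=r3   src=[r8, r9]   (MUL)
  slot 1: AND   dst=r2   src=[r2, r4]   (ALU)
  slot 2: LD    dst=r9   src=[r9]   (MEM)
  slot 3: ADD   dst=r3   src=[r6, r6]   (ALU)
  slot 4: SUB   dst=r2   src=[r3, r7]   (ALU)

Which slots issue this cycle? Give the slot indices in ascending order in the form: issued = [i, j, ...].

[0] MUL needs rd=2 wr=1: ok; after: ALU=2 MUL=1 MEM=2 BR=1, R=3, W=1
[1] ALU needs rd=2 wr=1: ok; after: ALU=1 MUL=1 MEM=2 BR=1, R=1, W=0
[2] MEM needs rd=1 wr=1: WR_PORT; after: ALU=1 MUL=1 MEM=2 BR=1, R=1, W=0
[3] ALU needs rd=1 wr=1: WR_PORT; after: ALU=1 MUL=1 MEM=2 BR=1, R=1, W=0
[4] ALU needs rd=2 wr=1: RD_PORT; after: ALU=1 MUL=1 MEM=2 BR=1, R=1, W=0

issued = [0, 1]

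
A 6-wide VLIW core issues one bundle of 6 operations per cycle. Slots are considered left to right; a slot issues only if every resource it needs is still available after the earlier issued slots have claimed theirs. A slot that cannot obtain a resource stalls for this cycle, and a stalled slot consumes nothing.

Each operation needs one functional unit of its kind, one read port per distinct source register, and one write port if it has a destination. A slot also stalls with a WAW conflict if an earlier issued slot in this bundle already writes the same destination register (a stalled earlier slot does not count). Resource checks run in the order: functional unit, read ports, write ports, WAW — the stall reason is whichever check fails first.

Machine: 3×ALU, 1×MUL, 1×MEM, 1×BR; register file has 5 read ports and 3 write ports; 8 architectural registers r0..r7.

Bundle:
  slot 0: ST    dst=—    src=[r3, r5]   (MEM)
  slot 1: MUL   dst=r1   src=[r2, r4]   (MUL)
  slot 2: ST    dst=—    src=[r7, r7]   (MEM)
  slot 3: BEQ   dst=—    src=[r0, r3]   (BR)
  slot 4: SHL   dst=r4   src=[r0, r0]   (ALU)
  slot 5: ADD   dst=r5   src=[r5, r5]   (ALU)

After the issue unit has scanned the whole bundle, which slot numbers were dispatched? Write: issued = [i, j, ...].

(0) want 1×MEM +2rd +0wr — yes → AL3|MU1|ME0|BR1|rd3|wr3
(1) want 1×MUL +2rd +1wr — yes → AL3|MU0|ME0|BR1|rd1|wr2
(2) want 1×MEM +1rd +0wr — FU → AL3|MU0|ME0|BR1|rd1|wr2
(3) want 1×BR +2rd +0wr — RD_PORT → AL3|MU0|ME0|BR1|rd1|wr2
(4) want 1×ALU +1rd +1wr — yes → AL2|MU0|ME0|BR1|rd0|wr1
(5) want 1×ALU +1rd +1wr — RD_PORT → AL2|MU0|ME0|BR1|rd0|wr1

issued = [0, 1, 4]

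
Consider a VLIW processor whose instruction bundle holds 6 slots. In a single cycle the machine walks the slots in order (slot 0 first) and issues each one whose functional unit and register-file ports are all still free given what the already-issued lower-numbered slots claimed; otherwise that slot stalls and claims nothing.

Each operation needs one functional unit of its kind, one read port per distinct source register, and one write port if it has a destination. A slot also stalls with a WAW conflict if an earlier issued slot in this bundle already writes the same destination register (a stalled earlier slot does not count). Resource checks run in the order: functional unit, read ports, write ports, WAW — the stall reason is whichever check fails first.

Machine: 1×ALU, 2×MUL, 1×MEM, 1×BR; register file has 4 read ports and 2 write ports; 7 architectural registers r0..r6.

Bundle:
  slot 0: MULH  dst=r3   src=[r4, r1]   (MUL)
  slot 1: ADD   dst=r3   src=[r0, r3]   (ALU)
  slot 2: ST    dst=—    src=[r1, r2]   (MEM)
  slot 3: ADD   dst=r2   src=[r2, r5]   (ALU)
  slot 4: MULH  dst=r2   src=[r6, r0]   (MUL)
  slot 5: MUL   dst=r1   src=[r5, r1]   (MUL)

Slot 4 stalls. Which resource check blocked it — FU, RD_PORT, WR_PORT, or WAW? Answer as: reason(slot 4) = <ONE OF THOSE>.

[0] MUL needs rd=2 wr=1: ok; after: ALU=1 MUL=1 MEM=1 BR=1, R=2, W=1
[1] ALU needs rd=2 wr=1: WAW; after: ALU=1 MUL=1 MEM=1 BR=1, R=2, W=1
[2] MEM needs rd=2 wr=0: ok; after: ALU=1 MUL=1 MEM=0 BR=1, R=0, W=1
[3] ALU needs rd=2 wr=1: RD_PORT; after: ALU=1 MUL=1 MEM=0 BR=1, R=0, W=1
[4] MUL needs rd=2 wr=1: RD_PORT; after: ALU=1 MUL=1 MEM=0 BR=1, R=0, W=1
[5] MUL needs rd=2 wr=1: RD_PORT; after: ALU=1 MUL=1 MEM=0 BR=1, R=0, W=1

reason(slot 4) = RD_PORT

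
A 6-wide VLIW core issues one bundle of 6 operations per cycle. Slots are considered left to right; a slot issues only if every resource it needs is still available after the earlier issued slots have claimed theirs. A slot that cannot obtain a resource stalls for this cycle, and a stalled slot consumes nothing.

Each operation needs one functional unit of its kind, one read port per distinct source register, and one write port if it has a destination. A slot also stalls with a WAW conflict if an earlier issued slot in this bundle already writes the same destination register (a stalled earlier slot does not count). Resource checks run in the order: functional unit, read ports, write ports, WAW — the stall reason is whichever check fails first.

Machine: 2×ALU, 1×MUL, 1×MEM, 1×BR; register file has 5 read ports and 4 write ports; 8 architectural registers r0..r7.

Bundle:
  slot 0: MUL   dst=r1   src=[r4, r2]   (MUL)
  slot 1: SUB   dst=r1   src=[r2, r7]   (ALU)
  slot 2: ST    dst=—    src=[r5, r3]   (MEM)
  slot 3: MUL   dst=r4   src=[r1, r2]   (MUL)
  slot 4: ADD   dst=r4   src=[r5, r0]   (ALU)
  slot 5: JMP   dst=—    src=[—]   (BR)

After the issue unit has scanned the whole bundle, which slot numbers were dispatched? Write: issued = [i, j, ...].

issued = [0, 2, 5]

(0) want 1×MUL +2rd +1wr — yes → AL2|MU0|ME1|BR1|rd3|wr3
(1) want 1×ALU +2rd +1wr — WAW → AL2|MU0|ME1|BR1|rd3|wr3
(2) want 1×MEM +2rd +0wr — yes → AL2|MU0|ME0|BR1|rd1|wr3
(3) want 1×MUL +2rd +1wr — FU → AL2|MU0|ME0|BR1|rd1|wr3
(4) want 1×ALU +2rd +1wr — RD_PORT → AL2|MU0|ME0|BR1|rd1|wr3
(5) want 1×BR +0rd +0wr — yes → AL2|MU0|ME0|BR0|rd1|wr3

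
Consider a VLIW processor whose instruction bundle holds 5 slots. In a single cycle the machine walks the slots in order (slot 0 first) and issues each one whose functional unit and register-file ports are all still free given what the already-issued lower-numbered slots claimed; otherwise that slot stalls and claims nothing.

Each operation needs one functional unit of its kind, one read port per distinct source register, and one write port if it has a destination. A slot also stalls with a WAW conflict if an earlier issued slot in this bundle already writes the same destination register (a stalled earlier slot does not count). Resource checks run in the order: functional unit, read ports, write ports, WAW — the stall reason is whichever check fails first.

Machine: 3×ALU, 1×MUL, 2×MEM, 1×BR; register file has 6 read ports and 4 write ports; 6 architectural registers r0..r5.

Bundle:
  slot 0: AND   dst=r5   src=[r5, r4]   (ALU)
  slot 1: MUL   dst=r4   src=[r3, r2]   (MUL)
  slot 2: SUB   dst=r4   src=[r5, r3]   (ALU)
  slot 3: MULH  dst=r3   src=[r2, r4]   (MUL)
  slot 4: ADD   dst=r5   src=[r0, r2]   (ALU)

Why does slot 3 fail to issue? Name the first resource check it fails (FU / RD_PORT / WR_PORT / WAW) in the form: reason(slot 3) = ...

reason(slot 3) = FU

(0) want 1×ALU +2rd +1wr — yes → AL2|MU1|ME2|BR1|rd4|wr3
(1) want 1×MUL +2rd +1wr — yes → AL2|MU0|ME2|BR1|rd2|wr2
(2) want 1×ALU +2rd +1wr — WAW → AL2|MU0|ME2|BR1|rd2|wr2
(3) want 1×MUL +2rd +1wr — FU → AL2|MU0|ME2|BR1|rd2|wr2
(4) want 1×ALU +2rd +1wr — WAW → AL2|MU0|ME2|BR1|rd2|wr2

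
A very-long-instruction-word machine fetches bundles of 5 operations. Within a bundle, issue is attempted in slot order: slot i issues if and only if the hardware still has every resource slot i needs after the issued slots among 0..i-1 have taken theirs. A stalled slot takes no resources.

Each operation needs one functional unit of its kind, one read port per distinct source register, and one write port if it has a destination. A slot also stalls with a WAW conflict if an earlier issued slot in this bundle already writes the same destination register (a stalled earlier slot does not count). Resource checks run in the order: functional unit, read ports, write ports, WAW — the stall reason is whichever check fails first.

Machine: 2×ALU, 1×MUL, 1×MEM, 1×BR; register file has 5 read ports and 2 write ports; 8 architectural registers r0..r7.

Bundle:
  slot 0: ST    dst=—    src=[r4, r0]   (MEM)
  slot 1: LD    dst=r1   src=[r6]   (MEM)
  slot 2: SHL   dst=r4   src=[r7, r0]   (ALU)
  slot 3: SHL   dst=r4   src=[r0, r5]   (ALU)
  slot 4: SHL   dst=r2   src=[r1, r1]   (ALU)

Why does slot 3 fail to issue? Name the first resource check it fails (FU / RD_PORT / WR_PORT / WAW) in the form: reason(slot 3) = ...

  0. MEM ⇒ go  {2A/1Mu/0Ld/1B | 3r 2w}
  1. MEM→r1 ⇒ no(FU)  {2A/1Mu/0Ld/1B | 3r 2w}
  2. ALU→r4 ⇒ go  {1A/1Mu/0Ld/1B | 1r 1w}
  3. ALU→r4 ⇒ no(RD_PORT)  {1A/1Mu/0Ld/1B | 1r 1w}
  4. ALU→r2 ⇒ go  {0A/1Mu/0Ld/1B | 0r 0w}

reason(slot 3) = RD_PORT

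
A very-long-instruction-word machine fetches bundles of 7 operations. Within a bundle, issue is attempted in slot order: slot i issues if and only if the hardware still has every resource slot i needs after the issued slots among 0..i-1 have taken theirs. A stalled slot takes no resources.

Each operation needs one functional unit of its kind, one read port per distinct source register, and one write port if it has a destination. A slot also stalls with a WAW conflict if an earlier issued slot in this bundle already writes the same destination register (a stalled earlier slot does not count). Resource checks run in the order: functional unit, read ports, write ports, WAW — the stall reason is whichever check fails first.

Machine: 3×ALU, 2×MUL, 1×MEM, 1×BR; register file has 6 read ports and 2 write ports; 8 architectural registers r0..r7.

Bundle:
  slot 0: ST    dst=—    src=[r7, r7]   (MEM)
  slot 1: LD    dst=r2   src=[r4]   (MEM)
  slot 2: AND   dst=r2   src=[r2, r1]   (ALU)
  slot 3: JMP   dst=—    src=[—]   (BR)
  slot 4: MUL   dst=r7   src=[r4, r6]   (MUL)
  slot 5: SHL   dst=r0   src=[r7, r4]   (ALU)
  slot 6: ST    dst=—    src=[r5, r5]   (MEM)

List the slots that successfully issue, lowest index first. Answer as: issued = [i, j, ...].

slot 0 (MEM): ISSUE — free A3,Mu2,Ld0,B1 rp5 wp2
slot 1 (MEM): stall FU — free A3,Mu2,Ld0,B1 rp5 wp2
slot 2 (ALU): ISSUE — free A2,Mu2,Ld0,B1 rp3 wp1
slot 3 (BR): ISSUE — free A2,Mu2,Ld0,B0 rp3 wp1
slot 4 (MUL): ISSUE — free A2,Mu1,Ld0,B0 rp1 wp0
slot 5 (ALU): stall RD_PORT — free A2,Mu1,Ld0,B0 rp1 wp0
slot 6 (MEM): stall FU — free A2,Mu1,Ld0,B0 rp1 wp0

issued = [0, 2, 3, 4]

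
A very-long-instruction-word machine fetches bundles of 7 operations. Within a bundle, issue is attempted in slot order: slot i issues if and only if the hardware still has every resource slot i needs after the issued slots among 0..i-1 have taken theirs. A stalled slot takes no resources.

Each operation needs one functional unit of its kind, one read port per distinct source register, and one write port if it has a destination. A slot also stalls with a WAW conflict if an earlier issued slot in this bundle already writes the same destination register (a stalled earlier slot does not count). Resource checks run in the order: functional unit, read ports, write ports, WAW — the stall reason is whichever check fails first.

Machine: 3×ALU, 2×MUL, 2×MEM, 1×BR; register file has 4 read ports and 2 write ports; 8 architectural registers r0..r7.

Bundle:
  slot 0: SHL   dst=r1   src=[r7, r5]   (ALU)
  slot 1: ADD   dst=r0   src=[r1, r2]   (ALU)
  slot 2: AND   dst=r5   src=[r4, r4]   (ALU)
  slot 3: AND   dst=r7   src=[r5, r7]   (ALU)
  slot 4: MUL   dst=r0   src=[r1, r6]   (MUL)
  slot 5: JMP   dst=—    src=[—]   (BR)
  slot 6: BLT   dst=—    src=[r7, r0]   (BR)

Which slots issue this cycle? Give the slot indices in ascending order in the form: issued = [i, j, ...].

issued = [0, 1, 5]

#0 ALU src=r7,r5 dispatched  <A:2 Mu:2 Ld:2 B:1 rd:2 wr:1>
#1 ALU src=r1,r2 dispatched  <A:1 Mu:2 Ld:2 B:1 rd:0 wr:0>
#2 ALU src=r4,r4 held:RD_PORT  <A:1 Mu:2 Ld:2 B:1 rd:0 wr:0>
#3 ALU src=r5,r7 held:RD_PORT  <A:1 Mu:2 Ld:2 B:1 rd:0 wr:0>
#4 MUL src=r1,r6 held:RD_PORT  <A:1 Mu:2 Ld:2 B:1 rd:0 wr:0>
#5 BR src=- dispatched  <A:1 Mu:2 Ld:2 B:0 rd:0 wr:0>
#6 BR src=r7,r0 held:FU  <A:1 Mu:2 Ld:2 B:0 rd:0 wr:0>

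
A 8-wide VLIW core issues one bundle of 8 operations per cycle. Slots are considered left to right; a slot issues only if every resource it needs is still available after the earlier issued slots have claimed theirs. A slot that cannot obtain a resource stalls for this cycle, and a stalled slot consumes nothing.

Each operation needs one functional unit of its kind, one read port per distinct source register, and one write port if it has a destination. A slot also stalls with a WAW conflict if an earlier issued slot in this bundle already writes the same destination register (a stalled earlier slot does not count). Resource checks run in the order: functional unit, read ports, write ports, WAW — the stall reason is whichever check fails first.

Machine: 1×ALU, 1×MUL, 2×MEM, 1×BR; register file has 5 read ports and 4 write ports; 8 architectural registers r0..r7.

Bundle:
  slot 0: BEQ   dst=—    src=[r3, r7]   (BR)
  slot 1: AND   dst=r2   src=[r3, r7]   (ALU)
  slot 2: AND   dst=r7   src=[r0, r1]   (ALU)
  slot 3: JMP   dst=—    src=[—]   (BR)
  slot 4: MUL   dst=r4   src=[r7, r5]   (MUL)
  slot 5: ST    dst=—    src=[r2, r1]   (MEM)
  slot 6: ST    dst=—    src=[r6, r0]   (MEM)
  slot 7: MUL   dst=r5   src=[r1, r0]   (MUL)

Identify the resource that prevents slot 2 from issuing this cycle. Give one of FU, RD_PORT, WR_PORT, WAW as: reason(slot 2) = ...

reason(slot 2) = FU

(0) want 1×BR +2rd +0wr — yes → AL1|MU1|ME2|BR0|rd3|wr4
(1) want 1×ALU +2rd +1wr — yes → AL0|MU1|ME2|BR0|rd1|wr3
(2) want 1×ALU +2rd +1wr — FU → AL0|MU1|ME2|BR0|rd1|wr3
(3) want 1×BR +0rd +0wr — FU → AL0|MU1|ME2|BR0|rd1|wr3
(4) want 1×MUL +2rd +1wr — RD_PORT → AL0|MU1|ME2|BR0|rd1|wr3
(5) want 1×MEM +2rd +0wr — RD_PORT → AL0|MU1|ME2|BR0|rd1|wr3
(6) want 1×MEM +2rd +0wr — RD_PORT → AL0|MU1|ME2|BR0|rd1|wr3
(7) want 1×MUL +2rd +1wr — RD_PORT → AL0|MU1|ME2|BR0|rd1|wr3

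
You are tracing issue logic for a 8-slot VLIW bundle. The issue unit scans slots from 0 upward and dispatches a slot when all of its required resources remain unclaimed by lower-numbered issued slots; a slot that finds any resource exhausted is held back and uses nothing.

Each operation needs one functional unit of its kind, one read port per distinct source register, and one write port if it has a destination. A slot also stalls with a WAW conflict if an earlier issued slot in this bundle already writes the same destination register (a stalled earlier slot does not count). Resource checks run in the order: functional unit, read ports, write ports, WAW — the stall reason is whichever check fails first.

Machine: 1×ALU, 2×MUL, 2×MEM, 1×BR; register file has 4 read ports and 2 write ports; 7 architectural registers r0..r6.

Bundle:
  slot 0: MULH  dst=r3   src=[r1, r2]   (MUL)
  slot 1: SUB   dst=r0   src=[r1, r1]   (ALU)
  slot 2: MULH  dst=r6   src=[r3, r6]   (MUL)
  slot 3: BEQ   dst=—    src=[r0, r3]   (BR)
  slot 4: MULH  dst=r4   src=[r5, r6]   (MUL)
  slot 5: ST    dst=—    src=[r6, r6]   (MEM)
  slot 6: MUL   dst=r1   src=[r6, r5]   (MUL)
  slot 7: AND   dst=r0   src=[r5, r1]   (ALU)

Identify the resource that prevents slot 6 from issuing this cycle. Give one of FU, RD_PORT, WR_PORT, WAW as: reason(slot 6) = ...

reason(slot 6) = RD_PORT

#0 MUL src=r1,r2 dispatched  <A:1 Mu:1 Ld:2 B:1 rd:2 wr:1>
#1 ALU src=r1,r1 dispatched  <A:0 Mu:1 Ld:2 B:1 rd:1 wr:0>
#2 MUL src=r3,r6 held:RD_PORT  <A:0 Mu:1 Ld:2 B:1 rd:1 wr:0>
#3 BR src=r0,r3 held:RD_PORT  <A:0 Mu:1 Ld:2 B:1 rd:1 wr:0>
#4 MUL src=r5,r6 held:RD_PORT  <A:0 Mu:1 Ld:2 B:1 rd:1 wr:0>
#5 MEM src=r6,r6 dispatched  <A:0 Mu:1 Ld:1 B:1 rd:0 wr:0>
#6 MUL src=r6,r5 held:RD_PORT  <A:0 Mu:1 Ld:1 B:1 rd:0 wr:0>
#7 ALU src=r5,r1 held:FU  <A:0 Mu:1 Ld:1 B:1 rd:0 wr:0>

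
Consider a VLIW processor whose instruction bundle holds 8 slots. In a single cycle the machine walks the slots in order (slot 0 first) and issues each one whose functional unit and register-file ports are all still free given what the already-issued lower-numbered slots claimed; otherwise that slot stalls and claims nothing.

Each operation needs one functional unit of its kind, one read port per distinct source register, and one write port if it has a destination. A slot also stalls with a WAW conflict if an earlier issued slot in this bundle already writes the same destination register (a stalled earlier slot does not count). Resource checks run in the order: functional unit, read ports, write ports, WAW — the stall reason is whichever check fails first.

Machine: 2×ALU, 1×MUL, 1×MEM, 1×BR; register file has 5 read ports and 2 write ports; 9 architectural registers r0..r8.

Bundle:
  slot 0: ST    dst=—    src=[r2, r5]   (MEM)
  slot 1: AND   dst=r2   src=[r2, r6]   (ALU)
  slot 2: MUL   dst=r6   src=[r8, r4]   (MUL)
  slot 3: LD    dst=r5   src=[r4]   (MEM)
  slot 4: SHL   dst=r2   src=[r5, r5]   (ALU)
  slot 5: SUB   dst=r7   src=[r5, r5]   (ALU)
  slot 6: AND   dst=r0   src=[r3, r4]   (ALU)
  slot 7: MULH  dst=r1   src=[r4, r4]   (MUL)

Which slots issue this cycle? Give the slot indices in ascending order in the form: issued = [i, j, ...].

slot 0 (MEM): ISSUE — free A2,Mu1,Ld0,B1 rp3 wp2
slot 1 (ALU): ISSUE — free A1,Mu1,Ld0,B1 rp1 wp1
slot 2 (MUL): stall RD_PORT — free A1,Mu1,Ld0,B1 rp1 wp1
slot 3 (MEM): stall FU — free A1,Mu1,Ld0,B1 rp1 wp1
slot 4 (ALU): stall WAW — free A1,Mu1,Ld0,B1 rp1 wp1
slot 5 (ALU): ISSUE — free A0,Mu1,Ld0,B1 rp0 wp0
slot 6 (ALU): stall FU — free A0,Mu1,Ld0,B1 rp0 wp0
slot 7 (MUL): stall RD_PORT — free A0,Mu1,Ld0,B1 rp0 wp0

issued = [0, 1, 5]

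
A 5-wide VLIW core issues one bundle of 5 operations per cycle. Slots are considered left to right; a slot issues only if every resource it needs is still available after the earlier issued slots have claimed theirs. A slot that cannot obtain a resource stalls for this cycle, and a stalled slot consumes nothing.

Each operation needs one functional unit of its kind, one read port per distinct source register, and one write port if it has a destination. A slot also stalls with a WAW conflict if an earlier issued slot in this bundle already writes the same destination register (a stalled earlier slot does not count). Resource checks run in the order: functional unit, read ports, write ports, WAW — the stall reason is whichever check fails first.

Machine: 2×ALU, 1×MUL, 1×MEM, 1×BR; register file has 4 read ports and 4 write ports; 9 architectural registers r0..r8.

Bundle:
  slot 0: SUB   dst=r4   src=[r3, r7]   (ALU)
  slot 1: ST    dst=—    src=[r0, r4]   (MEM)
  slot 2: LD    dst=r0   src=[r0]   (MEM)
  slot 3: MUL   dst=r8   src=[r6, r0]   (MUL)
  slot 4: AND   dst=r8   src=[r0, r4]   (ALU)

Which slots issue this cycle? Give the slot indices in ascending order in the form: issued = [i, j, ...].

issued = [0, 1]

slot 0 (ALU): ISSUE — free A1,Mu1,Ld1,B1 rp2 wp3
slot 1 (MEM): ISSUE — free A1,Mu1,Ld0,B1 rp0 wp3
slot 2 (MEM): stall FU — free A1,Mu1,Ld0,B1 rp0 wp3
slot 3 (MUL): stall RD_PORT — free A1,Mu1,Ld0,B1 rp0 wp3
slot 4 (ALU): stall RD_PORT — free A1,Mu1,Ld0,B1 rp0 wp3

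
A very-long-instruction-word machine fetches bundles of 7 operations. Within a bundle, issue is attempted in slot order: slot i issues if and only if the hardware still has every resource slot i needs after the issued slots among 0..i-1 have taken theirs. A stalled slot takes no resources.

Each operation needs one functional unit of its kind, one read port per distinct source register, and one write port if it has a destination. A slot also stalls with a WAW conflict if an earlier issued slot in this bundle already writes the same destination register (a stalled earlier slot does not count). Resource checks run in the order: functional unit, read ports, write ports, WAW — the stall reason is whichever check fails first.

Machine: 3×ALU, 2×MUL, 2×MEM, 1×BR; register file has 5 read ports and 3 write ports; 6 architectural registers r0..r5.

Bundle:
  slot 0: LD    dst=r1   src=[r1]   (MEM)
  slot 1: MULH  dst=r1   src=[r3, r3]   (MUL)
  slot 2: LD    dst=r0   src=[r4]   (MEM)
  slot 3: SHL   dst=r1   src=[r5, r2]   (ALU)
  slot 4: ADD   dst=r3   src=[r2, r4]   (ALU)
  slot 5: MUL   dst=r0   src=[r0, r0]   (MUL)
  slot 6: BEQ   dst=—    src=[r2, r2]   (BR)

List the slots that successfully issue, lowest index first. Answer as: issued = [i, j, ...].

  0. MEM→r1 ⇒ go  {3A/2Mu/1Ld/1B | 4r 2w}
  1. MUL→r1 ⇒ no(WAW)  {3A/2Mu/1Ld/1B | 4r 2w}
  2. MEM→r0 ⇒ go  {3A/2Mu/0Ld/1B | 3r 1w}
  3. ALU→r1 ⇒ no(WAW)  {3A/2Mu/0Ld/1B | 3r 1w}
  4. ALU→r3 ⇒ go  {2A/2Mu/0Ld/1B | 1r 0w}
  5. MUL→r0 ⇒ no(WR_PORT)  {2A/2Mu/0Ld/1B | 1r 0w}
  6. BR ⇒ go  {2A/2Mu/0Ld/0B | 0r 0w}

issued = [0, 2, 4, 6]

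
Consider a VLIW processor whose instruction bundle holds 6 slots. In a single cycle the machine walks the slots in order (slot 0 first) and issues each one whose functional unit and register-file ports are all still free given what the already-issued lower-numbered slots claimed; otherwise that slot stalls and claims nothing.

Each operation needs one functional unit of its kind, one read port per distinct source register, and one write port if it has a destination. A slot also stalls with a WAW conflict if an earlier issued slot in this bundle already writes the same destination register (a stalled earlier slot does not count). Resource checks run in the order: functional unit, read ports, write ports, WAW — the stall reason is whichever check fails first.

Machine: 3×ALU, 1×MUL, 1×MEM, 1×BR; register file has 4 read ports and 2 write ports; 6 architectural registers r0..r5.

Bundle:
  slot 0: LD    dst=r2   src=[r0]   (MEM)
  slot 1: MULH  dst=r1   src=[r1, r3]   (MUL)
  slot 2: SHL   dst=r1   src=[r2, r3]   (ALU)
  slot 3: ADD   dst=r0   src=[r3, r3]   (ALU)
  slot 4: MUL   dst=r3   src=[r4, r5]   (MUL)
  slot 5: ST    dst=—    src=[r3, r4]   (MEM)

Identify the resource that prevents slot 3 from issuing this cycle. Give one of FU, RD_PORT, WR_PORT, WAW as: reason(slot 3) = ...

  0. MEM→r2 ⇒ go  {3A/1Mu/0Ld/1B | 3r 1w}
  1. MUL→r1 ⇒ go  {3A/0Mu/0Ld/1B | 1r 0w}
  2. ALU→r1 ⇒ no(RD_PORT)  {3A/0Mu/0Ld/1B | 1r 0w}
  3. ALU→r0 ⇒ no(WR_PORT)  {3A/0Mu/0Ld/1B | 1r 0w}
  4. MUL→r3 ⇒ no(FU)  {3A/0Mu/0Ld/1B | 1r 0w}
  5. MEM ⇒ no(FU)  {3A/0Mu/0Ld/1B | 1r 0w}

reason(slot 3) = WR_PORT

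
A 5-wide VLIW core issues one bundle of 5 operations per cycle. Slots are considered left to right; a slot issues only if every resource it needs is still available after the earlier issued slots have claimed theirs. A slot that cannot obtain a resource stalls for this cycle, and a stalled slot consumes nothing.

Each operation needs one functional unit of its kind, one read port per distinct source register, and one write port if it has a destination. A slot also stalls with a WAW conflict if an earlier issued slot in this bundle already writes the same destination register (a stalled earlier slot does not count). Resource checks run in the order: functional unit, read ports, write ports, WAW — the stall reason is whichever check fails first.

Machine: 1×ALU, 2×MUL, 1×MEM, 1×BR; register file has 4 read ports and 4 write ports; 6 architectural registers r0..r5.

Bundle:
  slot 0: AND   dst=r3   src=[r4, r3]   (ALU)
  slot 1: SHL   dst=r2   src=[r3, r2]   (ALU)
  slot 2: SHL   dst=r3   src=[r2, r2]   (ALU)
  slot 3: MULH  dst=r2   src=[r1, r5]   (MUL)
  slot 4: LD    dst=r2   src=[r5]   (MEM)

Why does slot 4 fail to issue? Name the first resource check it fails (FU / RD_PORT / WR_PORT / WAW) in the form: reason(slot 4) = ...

reason(slot 4) = RD_PORT

(0) want 1×ALU +2rd +1wr — yes → AL0|MU2|ME1|BR1|rd2|wr3
(1) want 1×ALU +2rd +1wr — FU → AL0|MU2|ME1|BR1|rd2|wr3
(2) want 1×ALU +1rd +1wr — FU → AL0|MU2|ME1|BR1|rd2|wr3
(3) want 1×MUL +2rd +1wr — yes → AL0|MU1|ME1|BR1|rd0|wr2
(4) want 1×MEM +1rd +1wr — RD_PORT → AL0|MU1|ME1|BR1|rd0|wr2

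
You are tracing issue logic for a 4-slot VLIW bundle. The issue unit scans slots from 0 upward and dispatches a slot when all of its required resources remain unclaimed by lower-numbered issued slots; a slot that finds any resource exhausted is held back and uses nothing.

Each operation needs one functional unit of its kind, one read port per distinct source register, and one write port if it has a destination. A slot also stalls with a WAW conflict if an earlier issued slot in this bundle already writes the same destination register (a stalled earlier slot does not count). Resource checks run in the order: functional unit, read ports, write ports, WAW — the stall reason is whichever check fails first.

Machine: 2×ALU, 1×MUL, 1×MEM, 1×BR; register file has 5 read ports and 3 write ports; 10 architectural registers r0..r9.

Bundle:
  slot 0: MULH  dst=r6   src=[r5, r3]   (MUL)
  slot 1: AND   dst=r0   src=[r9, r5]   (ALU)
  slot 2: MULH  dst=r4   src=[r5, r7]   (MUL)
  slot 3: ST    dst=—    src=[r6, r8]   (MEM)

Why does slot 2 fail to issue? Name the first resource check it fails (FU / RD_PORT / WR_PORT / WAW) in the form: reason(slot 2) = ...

(0) want 1×MUL +2rd +1wr — yes → AL2|MU0|ME1|BR1|rd3|wr2
(1) want 1×ALU +2rd +1wr — yes → AL1|MU0|ME1|BR1|rd1|wr1
(2) want 1×MUL +2rd +1wr — FU → AL1|MU0|ME1|BR1|rd1|wr1
(3) want 1×MEM +2rd +0wr — RD_PORT → AL1|MU0|ME1|BR1|rd1|wr1

reason(slot 2) = FU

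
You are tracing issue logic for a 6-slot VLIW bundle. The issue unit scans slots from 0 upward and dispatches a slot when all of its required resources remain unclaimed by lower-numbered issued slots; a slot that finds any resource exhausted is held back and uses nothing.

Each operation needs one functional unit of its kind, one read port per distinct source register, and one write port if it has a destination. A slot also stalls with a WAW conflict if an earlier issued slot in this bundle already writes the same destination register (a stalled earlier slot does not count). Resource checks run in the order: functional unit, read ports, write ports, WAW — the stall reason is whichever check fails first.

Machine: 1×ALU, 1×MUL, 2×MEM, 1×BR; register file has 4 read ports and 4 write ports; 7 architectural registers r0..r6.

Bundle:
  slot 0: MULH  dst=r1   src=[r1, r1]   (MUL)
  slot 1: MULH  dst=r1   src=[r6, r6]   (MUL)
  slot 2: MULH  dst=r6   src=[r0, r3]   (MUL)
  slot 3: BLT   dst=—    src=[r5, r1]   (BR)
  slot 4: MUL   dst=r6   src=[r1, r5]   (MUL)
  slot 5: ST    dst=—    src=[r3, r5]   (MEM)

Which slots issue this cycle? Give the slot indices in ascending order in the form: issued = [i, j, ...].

issued = [0, 3]

[0] MUL needs rd=1 wr=1: ok; after: ALU=1 MUL=0 MEM=2 BR=1, R=3, W=3
[1] MUL needs rd=1 wr=1: FU; after: ALU=1 MUL=0 MEM=2 BR=1, R=3, W=3
[2] MUL needs rd=2 wr=1: FU; after: ALU=1 MUL=0 MEM=2 BR=1, R=3, W=3
[3] BR needs rd=2 wr=0: ok; after: ALU=1 MUL=0 MEM=2 BR=0, R=1, W=3
[4] MUL needs rd=2 wr=1: FU; after: ALU=1 MUL=0 MEM=2 BR=0, R=1, W=3
[5] MEM needs rd=2 wr=0: RD_PORT; after: ALU=1 MUL=0 MEM=2 BR=0, R=1, W=3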